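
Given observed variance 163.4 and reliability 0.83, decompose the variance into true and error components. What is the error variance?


var_true = rxx * var_obs = 0.83 * 163.4 = 135.622
var_error = var_obs - var_true
var_error = 163.4 - 135.622
var_error = 27.778

27.778


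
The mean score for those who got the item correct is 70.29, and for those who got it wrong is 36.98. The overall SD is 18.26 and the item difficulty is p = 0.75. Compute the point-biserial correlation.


q = 1 - p = 0.25
rpb = ((M1 - M0) / SD) * sqrt(p * q)
rpb = ((70.29 - 36.98) / 18.26) * sqrt(0.75 * 0.25)
rpb = 0.7899

0.7899


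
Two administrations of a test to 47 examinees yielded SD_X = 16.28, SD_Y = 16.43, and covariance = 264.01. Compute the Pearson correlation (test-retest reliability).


r = cov(X,Y) / (SD_X * SD_Y)
r = 264.01 / (16.28 * 16.43)
r = 264.01 / 267.4804
r = 0.987

0.987


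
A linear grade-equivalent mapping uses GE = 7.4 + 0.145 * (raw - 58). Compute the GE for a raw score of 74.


raw - median = 74 - 58 = 16
slope * diff = 0.145 * 16 = 2.32
GE = 7.4 + 2.32
GE = 9.72

9.72


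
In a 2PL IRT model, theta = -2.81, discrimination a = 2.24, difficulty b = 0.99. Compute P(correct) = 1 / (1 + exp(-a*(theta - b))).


a*(theta - b) = 2.24 * (-2.81 - 0.99) = -8.512
exp(--8.512) = 4974.1013
P = 1 / (1 + 4974.1013)
P = 0.0002

0.0002


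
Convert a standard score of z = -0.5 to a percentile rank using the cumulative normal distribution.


CDF(z) = 0.5 * (1 + erf(z/sqrt(2)))
erf(-0.3536) = -0.3829
CDF = 0.3085
Percentile rank = 0.3085 * 100 = 30.85

30.85


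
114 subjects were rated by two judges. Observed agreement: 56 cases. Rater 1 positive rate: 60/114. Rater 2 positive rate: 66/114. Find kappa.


P_o = 56/114 = 0.491228
P_e = (60*66 + 54*48) / 12996 = 0.504155
kappa = (P_o - P_e) / (1 - P_e)
kappa = (0.491228 - 0.504155) / (1 - 0.504155)
kappa = -0.0261

-0.0261


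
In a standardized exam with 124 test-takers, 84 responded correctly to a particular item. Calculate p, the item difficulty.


Item difficulty p = number correct / total examinees
p = 84 / 124
p = 0.6774

0.6774


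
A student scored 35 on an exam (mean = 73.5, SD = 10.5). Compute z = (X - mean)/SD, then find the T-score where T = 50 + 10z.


z = (X - mean) / SD = (35 - 73.5) / 10.5
z = -38.5 / 10.5
z = -3.6667
T-score = T = 50 + 10z
Carry z at full precision (z = -38.5 / 10.5) into the conversion:
T-score = 50 + 10 * (-38.5 / 10.5) = 50 + -385 / 10.5
T-score = 50 + -36.6667
T-score = 13.3333

13.3333


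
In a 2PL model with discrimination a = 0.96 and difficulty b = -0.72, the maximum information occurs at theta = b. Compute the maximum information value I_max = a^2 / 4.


For 2PL, max info at theta = b = -0.72
I_max = a^2 / 4 = 0.96^2 / 4
= 0.9216 / 4
I_max = 0.2304

0.2304


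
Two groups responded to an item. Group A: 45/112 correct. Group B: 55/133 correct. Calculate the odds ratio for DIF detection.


Odds_A = 45/67 = 0.6716
Odds_B = 55/78 = 0.7051
OR = Odds_A / Odds_B = 0.6716 / 0.7051
Exactly, OR = (45 * 78) / (67 * 55) = 3510 / 3685
OR = 0.9525

0.9525


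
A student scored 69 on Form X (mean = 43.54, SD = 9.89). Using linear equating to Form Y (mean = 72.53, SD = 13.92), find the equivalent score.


slope = SD_Y / SD_X = 13.92 / 9.89 ~ 1.4075
intercept = mean_Y - slope * mean_X = 72.53 - (13.92 / 9.89) * 43.54 ~ 11.2482
Y = slope * X + intercept. To avoid rounding drift from the rounded slope/intercept, evaluate the equivalent form Y = mean_Y + SD_Y * (X - mean_X) / SD_X at full precision:
Y = 72.53 + 13.92 * (69 - 43.54) / 9.89
Y = 72.53 + 13.92 * 25.46 / 9.89
Y = 72.53 + 354.4032 / 9.89
Y = 72.53 + 35.8345
Y = 108.3645

108.3645


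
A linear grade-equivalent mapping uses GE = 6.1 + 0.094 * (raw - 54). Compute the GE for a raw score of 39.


raw - median = 39 - 54 = -15
slope * diff = 0.094 * -15 = -1.41
GE = 6.1 + -1.41
GE = 4.69

4.69


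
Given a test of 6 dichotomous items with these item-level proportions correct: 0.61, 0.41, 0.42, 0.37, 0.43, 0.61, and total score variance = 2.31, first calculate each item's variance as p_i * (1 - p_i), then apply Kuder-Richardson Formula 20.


For each item, compute p_i * q_i:
  Item 1: 0.61 * 0.39 = 0.2379
  Item 2: 0.41 * 0.59 = 0.2419
  Item 3: 0.42 * 0.58 = 0.2436
  Item 4: 0.37 * 0.63 = 0.2331
  Item 5: 0.43 * 0.57 = 0.2451
  Item 6: 0.61 * 0.39 = 0.2379
Sum(p_i * q_i) = 0.2379 + 0.2419 + 0.2436 + 0.2331 + 0.2451 + 0.2379 = 1.4395
KR-20 = (k/(k-1)) * (1 - Sum(p_i*q_i) / Var_total)
= (6/5) * (1 - 1.4395/2.31)
= 1.2 * 0.3768
KR-20 = 0.4522

0.4522


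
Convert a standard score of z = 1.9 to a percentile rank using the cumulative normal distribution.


CDF(z) = 0.5 * (1 + erf(z/sqrt(2)))
erf(1.3435) = 0.9426
CDF = 0.9713
Percentile rank = 0.9713 * 100 = 97.13

97.13


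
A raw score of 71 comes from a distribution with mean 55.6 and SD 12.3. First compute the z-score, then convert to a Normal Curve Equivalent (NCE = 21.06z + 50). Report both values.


z = (X - mean) / SD = (71 - 55.6) / 12.3
z = 15.4 / 12.3
z = 1.252
NCE = NCE = 21.06z + 50
Carry z at full precision (z = 15.4 / 12.3) into the conversion:
NCE = 21.06 * (15.4 / 12.3) + 50 = 324.324 / 12.3 + 50
NCE = 26.3678 + 50
NCE = 76.3678

76.3678


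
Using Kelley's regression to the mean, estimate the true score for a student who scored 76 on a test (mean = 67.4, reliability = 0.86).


T_est = rxx * X + (1 - rxx) * mean
T_est = 0.86 * 76 + 0.14 * 67.4
T_est = 65.36 + 9.436
T_est = 74.796

74.796


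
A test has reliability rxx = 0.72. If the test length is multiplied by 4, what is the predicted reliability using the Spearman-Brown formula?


r_new = (n * rxx) / (1 + (n-1) * rxx)
r_new = (4 * 0.72) / (1 + 3 * 0.72)
r_new = 2.88 / 3.16
r_new = 0.9114

0.9114


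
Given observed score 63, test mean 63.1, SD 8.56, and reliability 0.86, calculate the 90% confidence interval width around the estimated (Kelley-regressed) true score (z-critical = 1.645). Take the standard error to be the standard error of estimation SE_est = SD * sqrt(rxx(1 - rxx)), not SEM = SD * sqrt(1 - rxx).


True score estimate = 0.86*63 + 0.14*63.1 = 63.014
SE_est = SD * sqrt(rxx * (1 - rxx)) = 8.56 * sqrt(0.86 * 0.14) = 8.56 * sqrt(0.1204) = 2.970209
CI = T_est +/- z * SE_est, so width = 2 * z * SE_est = 2 * 1.645 * 2.970209
Width = 9.772

9.772


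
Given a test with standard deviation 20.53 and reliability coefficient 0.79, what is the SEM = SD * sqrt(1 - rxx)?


SEM = SD * sqrt(1 - rxx)
SEM = 20.53 * sqrt(1 - 0.79)
SEM = 20.53 * sqrt(0.21) = 20.53 * 0.458258
SEM = 9.408

9.408


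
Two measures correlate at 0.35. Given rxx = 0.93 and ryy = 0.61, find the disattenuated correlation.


r_corrected = rxy / sqrt(rxx * ryy)
= 0.35 / sqrt(0.93 * 0.61)
= 0.35 / sqrt(0.5673)
= 0.35 / 0.753193
r_corrected = 0.4647

0.4647


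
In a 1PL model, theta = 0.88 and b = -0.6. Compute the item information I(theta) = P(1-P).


P = 1/(1+exp(-(0.88--0.6))) = 0.8146
I = P*(1-P) = 0.8146 * 0.1854
I = 0.151

0.151


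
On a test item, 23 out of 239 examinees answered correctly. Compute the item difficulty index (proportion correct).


Item difficulty p = number correct / total examinees
p = 23 / 239
p = 0.0962

0.0962


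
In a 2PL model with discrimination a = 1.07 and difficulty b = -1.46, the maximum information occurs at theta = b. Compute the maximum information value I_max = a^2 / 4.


For 2PL, max info at theta = b = -1.46
I_max = a^2 / 4 = 1.07^2 / 4
= 1.1449 / 4
I_max = 0.2862

0.2862


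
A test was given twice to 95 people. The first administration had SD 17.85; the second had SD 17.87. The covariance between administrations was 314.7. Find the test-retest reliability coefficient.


r = cov(X,Y) / (SD_X * SD_Y)
r = 314.7 / (17.85 * 17.87)
r = 314.7 / 318.9795
r = 0.9866

0.9866


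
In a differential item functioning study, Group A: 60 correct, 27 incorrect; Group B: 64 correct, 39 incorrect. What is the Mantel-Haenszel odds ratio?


Odds_A = 60/27 = 2.2222
Odds_B = 64/39 = 1.641
OR = Odds_A / Odds_B = 2.2222 / 1.641
Exactly, OR = (60 * 39) / (27 * 64) = 2340 / 1728
OR = 1.3542

1.3542


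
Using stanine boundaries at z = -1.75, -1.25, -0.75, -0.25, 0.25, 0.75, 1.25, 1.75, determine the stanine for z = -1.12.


Stanine boundaries: [-1.75, -1.25, -0.75, -0.25, 0.25, 0.75, 1.25, 1.75]
z = -1.12
Check each boundary:
  z >= -1.75 -> could be stanine 2
  z >= -1.25 -> could be stanine 3
  z < -0.75
  z < -0.25
  z < 0.25
  z < 0.75
  z < 1.25
  z < 1.75
Highest qualifying boundary gives stanine = 3

3


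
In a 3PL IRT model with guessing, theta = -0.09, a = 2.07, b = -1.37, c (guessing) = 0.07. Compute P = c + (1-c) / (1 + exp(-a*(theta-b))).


logit = 2.07*(-0.09 - -1.37) = 2.6496
P* = 1/(1 + exp(-2.6496)) = 0.934
P = 0.07 + (1 - 0.07) * 0.934
P = 0.9386

0.9386


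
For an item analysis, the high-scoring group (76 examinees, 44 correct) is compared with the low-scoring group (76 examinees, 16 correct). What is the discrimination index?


p_upper = 44/76 = 0.5789
p_lower = 16/76 = 0.2105
D = 0.5789 - 0.2105 = 0.3684

0.3684


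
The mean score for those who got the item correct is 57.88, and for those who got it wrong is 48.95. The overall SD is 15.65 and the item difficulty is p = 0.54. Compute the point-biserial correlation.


q = 1 - p = 0.46
rpb = ((M1 - M0) / SD) * sqrt(p * q)
rpb = ((57.88 - 48.95) / 15.65) * sqrt(0.54 * 0.46)
rpb = 0.2844

0.2844


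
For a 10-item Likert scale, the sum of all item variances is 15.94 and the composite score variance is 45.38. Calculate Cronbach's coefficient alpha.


alpha = (k/(k-1)) * (1 - sum(si^2)/s_total^2)
= (10/9) * (1 - 15.94/45.38)
alpha = 0.7208

0.7208


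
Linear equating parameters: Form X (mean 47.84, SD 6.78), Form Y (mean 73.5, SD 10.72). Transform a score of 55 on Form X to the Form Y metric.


slope = SD_Y / SD_X = 10.72 / 6.78 ~ 1.5811
intercept = mean_Y - slope * mean_X = 73.5 - (10.72 / 6.78) * 47.84 ~ -2.1408
Y = slope * X + intercept. To avoid rounding drift from the rounded slope/intercept, evaluate the equivalent form Y = mean_Y + SD_Y * (X - mean_X) / SD_X at full precision:
Y = 73.5 + 10.72 * (55 - 47.84) / 6.78
Y = 73.5 + 10.72 * 7.16 / 6.78
Y = 73.5 + 76.7552 / 6.78
Y = 73.5 + 11.3208
Y = 84.8208

84.8208


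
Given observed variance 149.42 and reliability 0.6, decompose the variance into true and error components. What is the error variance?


var_true = rxx * var_obs = 0.6 * 149.42 = 89.652
var_error = var_obs - var_true
var_error = 149.42 - 89.652
var_error = 59.768

59.768


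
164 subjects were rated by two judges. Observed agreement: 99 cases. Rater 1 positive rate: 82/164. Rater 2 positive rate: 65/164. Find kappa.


P_o = 99/164 = 0.603659
P_e = (82*65 + 82*99) / 26896 = 0.5
kappa = (P_o - P_e) / (1 - P_e)
kappa = (0.603659 - 0.5) / (1 - 0.5)
kappa = 0.2073

0.2073


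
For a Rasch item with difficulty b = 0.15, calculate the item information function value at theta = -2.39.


P = 1/(1+exp(-(-2.39-0.15))) = 0.0731
I = P*(1-P) = 0.0731 * 0.9269
I = 0.0678

0.0678


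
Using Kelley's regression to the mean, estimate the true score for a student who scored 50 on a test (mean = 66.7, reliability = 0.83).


T_est = rxx * X + (1 - rxx) * mean
T_est = 0.83 * 50 + 0.17 * 66.7
T_est = 41.5 + 11.339
T_est = 52.839

52.839


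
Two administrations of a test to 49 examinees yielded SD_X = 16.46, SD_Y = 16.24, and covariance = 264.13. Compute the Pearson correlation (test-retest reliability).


r = cov(X,Y) / (SD_X * SD_Y)
r = 264.13 / (16.46 * 16.24)
r = 264.13 / 267.3104
r = 0.9881

0.9881


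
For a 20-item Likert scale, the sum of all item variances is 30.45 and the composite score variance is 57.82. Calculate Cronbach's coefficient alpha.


alpha = (k/(k-1)) * (1 - sum(si^2)/s_total^2)
= (20/19) * (1 - 30.45/57.82)
alpha = 0.4983

0.4983


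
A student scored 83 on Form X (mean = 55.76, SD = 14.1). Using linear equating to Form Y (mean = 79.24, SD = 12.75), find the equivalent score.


slope = SD_Y / SD_X = 12.75 / 14.1 ~ 0.9043
intercept = mean_Y - slope * mean_X = 79.24 - (12.75 / 14.1) * 55.76 ~ 28.8187
Y = slope * X + intercept. To avoid rounding drift from the rounded slope/intercept, evaluate the equivalent form Y = mean_Y + SD_Y * (X - mean_X) / SD_X at full precision:
Y = 79.24 + 12.75 * (83 - 55.76) / 14.1
Y = 79.24 + 12.75 * 27.24 / 14.1
Y = 79.24 + 347.31 / 14.1
Y = 79.24 + 24.6319
Y = 103.8719

103.8719


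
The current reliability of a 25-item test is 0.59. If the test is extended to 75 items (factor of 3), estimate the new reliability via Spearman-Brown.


r_new = (n * rxx) / (1 + (n-1) * rxx)
r_new = (3 * 0.59) / (1 + 2 * 0.59)
r_new = 1.77 / 2.18
r_new = 0.8119

0.8119


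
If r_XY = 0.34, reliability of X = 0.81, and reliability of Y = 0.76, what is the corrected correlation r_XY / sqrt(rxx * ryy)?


r_corrected = rxy / sqrt(rxx * ryy)
= 0.34 / sqrt(0.81 * 0.76)
= 0.34 / sqrt(0.6156)
= 0.34 / 0.784602
r_corrected = 0.4333

0.4333


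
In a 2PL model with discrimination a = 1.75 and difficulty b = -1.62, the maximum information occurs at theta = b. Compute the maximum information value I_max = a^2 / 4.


For 2PL, max info at theta = b = -1.62
I_max = a^2 / 4 = 1.75^2 / 4
= 3.0625 / 4
I_max = 0.7656

0.7656


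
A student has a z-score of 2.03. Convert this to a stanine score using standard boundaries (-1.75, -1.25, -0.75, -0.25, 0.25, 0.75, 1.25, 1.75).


Stanine boundaries: [-1.75, -1.25, -0.75, -0.25, 0.25, 0.75, 1.25, 1.75]
z = 2.03
Check each boundary:
  z >= -1.75 -> could be stanine 2
  z >= -1.25 -> could be stanine 3
  z >= -0.75 -> could be stanine 4
  z >= -0.25 -> could be stanine 5
  z >= 0.25 -> could be stanine 6
  z >= 0.75 -> could be stanine 7
  z >= 1.25 -> could be stanine 8
  z >= 1.75 -> could be stanine 9
Highest qualifying boundary gives stanine = 9

9


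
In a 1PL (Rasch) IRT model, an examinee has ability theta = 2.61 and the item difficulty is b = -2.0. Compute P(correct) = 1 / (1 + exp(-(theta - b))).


theta - b = 2.61 - -2.0 = 4.61
exp(-(theta - b)) = exp(-4.61) = 0.01
P = 1 / (1 + 0.01)
P = 0.9901

0.9901


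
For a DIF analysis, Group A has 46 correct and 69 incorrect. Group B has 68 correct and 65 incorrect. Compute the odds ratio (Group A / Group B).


Odds_A = 46/69 = 0.6667
Odds_B = 68/65 = 1.0462
OR = Odds_A / Odds_B = 0.6667 / 1.0462
Exactly, OR = (46 * 65) / (69 * 68) = 2990 / 4692
OR = 0.6373

0.6373


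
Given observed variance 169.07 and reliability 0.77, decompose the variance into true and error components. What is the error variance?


var_true = rxx * var_obs = 0.77 * 169.07 = 130.1839
var_error = var_obs - var_true
var_error = 169.07 - 130.1839
var_error = 38.8861

38.8861


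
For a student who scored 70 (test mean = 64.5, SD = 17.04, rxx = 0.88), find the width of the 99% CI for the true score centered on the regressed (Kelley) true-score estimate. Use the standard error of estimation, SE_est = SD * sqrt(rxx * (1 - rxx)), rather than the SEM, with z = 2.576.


True score estimate = 0.88*70 + 0.12*64.5 = 69.34
SE_est = SD * sqrt(rxx * (1 - rxx)) = 17.04 * sqrt(0.88 * 0.12) = 17.04 * sqrt(0.1056) = 5.537345
CI = T_est +/- z * SE_est, so width = 2 * z * SE_est = 2 * 2.576 * 5.537345
Width = 28.5284

28.5284


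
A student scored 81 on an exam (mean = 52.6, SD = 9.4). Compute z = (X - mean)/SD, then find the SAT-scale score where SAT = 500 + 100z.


z = (X - mean) / SD = (81 - 52.6) / 9.4
z = 28.4 / 9.4
z = 3.0213
SAT-scale = SAT = 500 + 100z
Carry z at full precision (z = 28.4 / 9.4) into the conversion:
SAT-scale = 500 + 100 * (28.4 / 9.4) = 500 + 2840 / 9.4
SAT-scale = 500 + 302.1277
SAT-scale = 802.1277

802.1277


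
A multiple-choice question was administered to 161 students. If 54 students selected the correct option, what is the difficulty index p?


Item difficulty p = number correct / total examinees
p = 54 / 161
p = 0.3354

0.3354


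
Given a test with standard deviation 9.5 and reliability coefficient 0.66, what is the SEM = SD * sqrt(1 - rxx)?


SEM = SD * sqrt(1 - rxx)
SEM = 9.5 * sqrt(1 - 0.66)
SEM = 9.5 * sqrt(0.34) = 9.5 * 0.583095
SEM = 5.5394

5.5394


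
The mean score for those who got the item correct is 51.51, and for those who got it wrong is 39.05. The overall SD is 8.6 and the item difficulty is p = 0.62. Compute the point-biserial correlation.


q = 1 - p = 0.38
rpb = ((M1 - M0) / SD) * sqrt(p * q)
rpb = ((51.51 - 39.05) / 8.6) * sqrt(0.62 * 0.38)
rpb = 0.7032

0.7032


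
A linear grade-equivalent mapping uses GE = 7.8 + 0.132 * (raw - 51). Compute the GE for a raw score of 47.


raw - median = 47 - 51 = -4
slope * diff = 0.132 * -4 = -0.528
GE = 7.8 + -0.528
GE = 7.272

7.272


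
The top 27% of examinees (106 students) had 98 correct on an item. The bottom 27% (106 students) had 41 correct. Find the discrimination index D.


p_upper = 98/106 = 0.9245
p_lower = 41/106 = 0.3868
D = 0.9245 - 0.3868 = 0.5377

0.5377


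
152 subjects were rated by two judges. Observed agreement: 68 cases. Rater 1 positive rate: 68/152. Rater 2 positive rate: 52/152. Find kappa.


P_o = 68/152 = 0.447368
P_e = (68*52 + 84*100) / 23104 = 0.51662
kappa = (P_o - P_e) / (1 - P_e)
kappa = (0.447368 - 0.51662) / (1 - 0.51662)
kappa = -0.1433

-0.1433


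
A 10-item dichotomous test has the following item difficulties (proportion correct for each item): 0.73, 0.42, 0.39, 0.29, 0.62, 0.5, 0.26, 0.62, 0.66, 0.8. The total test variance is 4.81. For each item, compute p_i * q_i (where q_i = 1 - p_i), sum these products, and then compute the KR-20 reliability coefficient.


For each item, compute p_i * q_i:
  Item 1: 0.73 * 0.27 = 0.1971
  Item 2: 0.42 * 0.58 = 0.2436
  Item 3: 0.39 * 0.61 = 0.2379
  Item 4: 0.29 * 0.71 = 0.2059
  Item 5: 0.62 * 0.38 = 0.2356
  Item 6: 0.5 * 0.5 = 0.25
  Item 7: 0.26 * 0.74 = 0.1924
  Item 8: 0.62 * 0.38 = 0.2356
  Item 9: 0.66 * 0.34 = 0.2244
  Item 10: 0.8 * 0.2 = 0.16
Sum(p_i * q_i) = 0.1971 + 0.2436 + 0.2379 + 0.2059 + 0.2356 + 0.25 + 0.1924 + 0.2356 + 0.2244 + 0.16 = 2.1825
KR-20 = (k/(k-1)) * (1 - Sum(p_i*q_i) / Var_total)
= (10/9) * (1 - 2.1825/4.81)
= 1.1111 * 0.5463
KR-20 = 0.607

0.607


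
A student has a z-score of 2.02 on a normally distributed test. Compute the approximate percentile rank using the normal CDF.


CDF(z) = 0.5 * (1 + erf(z/sqrt(2)))
erf(1.4284) = 0.9566
CDF = 0.9783
Percentile rank = 0.9783 * 100 = 97.83

97.83


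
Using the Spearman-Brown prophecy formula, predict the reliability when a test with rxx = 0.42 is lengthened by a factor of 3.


r_new = (n * rxx) / (1 + (n-1) * rxx)
r_new = (3 * 0.42) / (1 + 2 * 0.42)
r_new = 1.26 / 1.84
r_new = 0.6848

0.6848


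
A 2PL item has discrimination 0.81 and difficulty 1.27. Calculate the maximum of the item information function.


For 2PL, max info at theta = b = 1.27
I_max = a^2 / 4 = 0.81^2 / 4
= 0.6561 / 4
I_max = 0.164

0.164


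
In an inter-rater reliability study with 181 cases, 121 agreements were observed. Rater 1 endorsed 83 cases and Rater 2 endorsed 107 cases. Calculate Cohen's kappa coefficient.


P_o = 121/181 = 0.668508
P_e = (83*107 + 98*74) / 32761 = 0.492445
kappa = (P_o - P_e) / (1 - P_e)
kappa = (0.668508 - 0.492445) / (1 - 0.492445)
kappa = 0.3469

0.3469


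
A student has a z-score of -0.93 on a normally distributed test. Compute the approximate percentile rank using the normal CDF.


CDF(z) = 0.5 * (1 + erf(z/sqrt(2)))
erf(-0.6576) = -0.6476
CDF = 0.1762
Percentile rank = 0.1762 * 100 = 17.62

17.62


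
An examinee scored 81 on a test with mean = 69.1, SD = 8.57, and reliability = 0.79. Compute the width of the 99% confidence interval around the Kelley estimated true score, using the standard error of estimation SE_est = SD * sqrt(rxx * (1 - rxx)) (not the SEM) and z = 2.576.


True score estimate = 0.79*81 + 0.21*69.1 = 78.501
SE_est = SD * sqrt(rxx * (1 - rxx)) = 8.57 * sqrt(0.79 * 0.21) = 8.57 * sqrt(0.1659) = 3.490632
CI = T_est +/- z * SE_est, so width = 2 * z * SE_est = 2 * 2.576 * 3.490632
Width = 17.9837

17.9837


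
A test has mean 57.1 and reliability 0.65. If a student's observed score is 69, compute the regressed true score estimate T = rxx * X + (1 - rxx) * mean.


T_est = rxx * X + (1 - rxx) * mean
T_est = 0.65 * 69 + 0.35 * 57.1
T_est = 44.85 + 19.985
T_est = 64.835

64.835


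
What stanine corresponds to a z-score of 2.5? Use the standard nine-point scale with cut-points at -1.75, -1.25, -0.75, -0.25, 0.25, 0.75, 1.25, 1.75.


Stanine boundaries: [-1.75, -1.25, -0.75, -0.25, 0.25, 0.75, 1.25, 1.75]
z = 2.5
Check each boundary:
  z >= -1.75 -> could be stanine 2
  z >= -1.25 -> could be stanine 3
  z >= -0.75 -> could be stanine 4
  z >= -0.25 -> could be stanine 5
  z >= 0.25 -> could be stanine 6
  z >= 0.75 -> could be stanine 7
  z >= 1.25 -> could be stanine 8
  z >= 1.75 -> could be stanine 9
Highest qualifying boundary gives stanine = 9

9


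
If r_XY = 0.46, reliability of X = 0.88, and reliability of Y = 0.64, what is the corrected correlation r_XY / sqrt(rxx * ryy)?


r_corrected = rxy / sqrt(rxx * ryy)
= 0.46 / sqrt(0.88 * 0.64)
= 0.46 / sqrt(0.5632)
= 0.46 / 0.750467
r_corrected = 0.613

0.613


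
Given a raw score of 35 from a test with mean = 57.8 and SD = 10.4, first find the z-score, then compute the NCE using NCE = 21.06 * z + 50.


z = (X - mean) / SD = (35 - 57.8) / 10.4
z = -22.8 / 10.4
z = -2.1923
NCE = NCE = 21.06z + 50
Carry z at full precision (z = -22.8 / 10.4) into the conversion:
NCE = 21.06 * (-22.8 / 10.4) + 50 = -480.168 / 10.4 + 50
NCE = -46.17 + 50
NCE = 3.83

3.83


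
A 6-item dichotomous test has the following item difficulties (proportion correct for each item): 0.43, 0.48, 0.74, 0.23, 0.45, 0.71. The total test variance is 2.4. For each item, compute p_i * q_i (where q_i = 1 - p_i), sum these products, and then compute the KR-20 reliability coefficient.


For each item, compute p_i * q_i:
  Item 1: 0.43 * 0.57 = 0.2451
  Item 2: 0.48 * 0.52 = 0.2496
  Item 3: 0.74 * 0.26 = 0.1924
  Item 4: 0.23 * 0.77 = 0.1771
  Item 5: 0.45 * 0.55 = 0.2475
  Item 6: 0.71 * 0.29 = 0.2059
Sum(p_i * q_i) = 0.2451 + 0.2496 + 0.1924 + 0.1771 + 0.2475 + 0.2059 = 1.3176
KR-20 = (k/(k-1)) * (1 - Sum(p_i*q_i) / Var_total)
= (6/5) * (1 - 1.3176/2.4)
= 1.2 * 0.451
KR-20 = 0.5412

0.5412


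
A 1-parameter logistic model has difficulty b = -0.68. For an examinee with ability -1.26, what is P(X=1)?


theta - b = -1.26 - -0.68 = -0.58
exp(-(theta - b)) = exp(0.58) = 1.786
P = 1 / (1 + 1.786)
P = 0.3589

0.3589


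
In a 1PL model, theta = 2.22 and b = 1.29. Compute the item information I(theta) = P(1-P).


P = 1/(1+exp(-(2.22-1.29))) = 0.7171
I = P*(1-P) = 0.7171 * 0.2829
I = 0.2029

0.2029


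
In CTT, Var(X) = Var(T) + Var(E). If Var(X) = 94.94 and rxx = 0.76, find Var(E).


var_true = rxx * var_obs = 0.76 * 94.94 = 72.1544
var_error = var_obs - var_true
var_error = 94.94 - 72.1544
var_error = 22.7856

22.7856


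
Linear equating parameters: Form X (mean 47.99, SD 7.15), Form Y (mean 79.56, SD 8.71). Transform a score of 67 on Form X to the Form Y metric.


slope = SD_Y / SD_X = 8.71 / 7.15 ~ 1.2182
intercept = mean_Y - slope * mean_X = 79.56 - (8.71 / 7.15) * 47.99 ~ 21.0995
Y = slope * X + intercept. To avoid rounding drift from the rounded slope/intercept, evaluate the equivalent form Y = mean_Y + SD_Y * (X - mean_X) / SD_X at full precision:
Y = 79.56 + 8.71 * (67 - 47.99) / 7.15
Y = 79.56 + 8.71 * 19.01 / 7.15
Y = 79.56 + 165.5771 / 7.15
Y = 79.56 + 23.1576
Y = 102.7176

102.7176


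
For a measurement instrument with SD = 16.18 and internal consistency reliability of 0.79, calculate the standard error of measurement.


SEM = SD * sqrt(1 - rxx)
SEM = 16.18 * sqrt(1 - 0.79)
SEM = 16.18 * sqrt(0.21) = 16.18 * 0.458258
SEM = 7.4146

7.4146


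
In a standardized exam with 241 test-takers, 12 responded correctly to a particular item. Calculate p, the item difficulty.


Item difficulty p = number correct / total examinees
p = 12 / 241
p = 0.0498

0.0498


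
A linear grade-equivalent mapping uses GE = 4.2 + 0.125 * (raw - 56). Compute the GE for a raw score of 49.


raw - median = 49 - 56 = -7
slope * diff = 0.125 * -7 = -0.875
GE = 4.2 + -0.875
GE = 3.325

3.325


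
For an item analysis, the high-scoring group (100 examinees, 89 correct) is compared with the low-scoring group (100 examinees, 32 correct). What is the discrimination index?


p_upper = 89/100 = 0.89
p_lower = 32/100 = 0.32
D = 0.89 - 0.32 = 0.57

0.57


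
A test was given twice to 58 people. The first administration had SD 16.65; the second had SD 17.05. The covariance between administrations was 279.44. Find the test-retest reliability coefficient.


r = cov(X,Y) / (SD_X * SD_Y)
r = 279.44 / (16.65 * 17.05)
r = 279.44 / 283.8825
r = 0.9844

0.9844


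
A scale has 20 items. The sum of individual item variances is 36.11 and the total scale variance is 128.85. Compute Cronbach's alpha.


alpha = (k/(k-1)) * (1 - sum(si^2)/s_total^2)
= (20/19) * (1 - 36.11/128.85)
alpha = 0.7576

0.7576


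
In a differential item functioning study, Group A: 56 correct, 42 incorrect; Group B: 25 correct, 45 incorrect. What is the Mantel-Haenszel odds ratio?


Odds_A = 56/42 = 1.3333
Odds_B = 25/45 = 0.5556
OR = Odds_A / Odds_B = 1.3333 / 0.5556
Exactly, OR = (56 * 45) / (42 * 25) = 2520 / 1050
OR = 2.4

2.4


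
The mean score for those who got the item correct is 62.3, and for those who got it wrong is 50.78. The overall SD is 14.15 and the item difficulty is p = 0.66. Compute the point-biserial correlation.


q = 1 - p = 0.34
rpb = ((M1 - M0) / SD) * sqrt(p * q)
rpb = ((62.3 - 50.78) / 14.15) * sqrt(0.66 * 0.34)
rpb = 0.3857

0.3857


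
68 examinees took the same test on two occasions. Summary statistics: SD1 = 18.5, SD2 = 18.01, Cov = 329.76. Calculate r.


r = cov(X,Y) / (SD_X * SD_Y)
r = 329.76 / (18.5 * 18.01)
r = 329.76 / 333.185
r = 0.9897

0.9897


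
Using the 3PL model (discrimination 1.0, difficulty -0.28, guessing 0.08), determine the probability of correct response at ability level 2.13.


logit = 1.0*(2.13 - -0.28) = 2.41
P* = 1/(1 + exp(-2.41)) = 0.9176
P = 0.08 + (1 - 0.08) * 0.9176
P = 0.9242

0.9242


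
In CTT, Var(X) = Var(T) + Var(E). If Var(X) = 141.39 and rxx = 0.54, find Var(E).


var_true = rxx * var_obs = 0.54 * 141.39 = 76.3506
var_error = var_obs - var_true
var_error = 141.39 - 76.3506
var_error = 65.0394

65.0394


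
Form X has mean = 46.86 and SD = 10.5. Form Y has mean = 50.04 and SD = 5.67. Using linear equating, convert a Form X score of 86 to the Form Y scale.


slope = SD_Y / SD_X = 5.67 / 10.5 ~ 0.54
intercept = mean_Y - slope * mean_X = 50.04 - (5.67 / 10.5) * 46.86 ~ 24.7356
Y = slope * X + intercept. To avoid rounding drift from the rounded slope/intercept, evaluate the equivalent form Y = mean_Y + SD_Y * (X - mean_X) / SD_X at full precision:
Y = 50.04 + 5.67 * (86 - 46.86) / 10.5
Y = 50.04 + 5.67 * 39.14 / 10.5
Y = 50.04 + 221.9238 / 10.5
Y = 50.04 + 21.1356
Y = 71.1756

71.1756


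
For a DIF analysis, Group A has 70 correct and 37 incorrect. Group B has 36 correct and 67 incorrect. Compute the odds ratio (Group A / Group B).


Odds_A = 70/37 = 1.8919
Odds_B = 36/67 = 0.5373
OR = Odds_A / Odds_B = 1.8919 / 0.5373
Exactly, OR = (70 * 67) / (37 * 36) = 4690 / 1332
OR = 3.521

3.521


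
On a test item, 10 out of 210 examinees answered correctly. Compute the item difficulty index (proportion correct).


Item difficulty p = number correct / total examinees
p = 10 / 210
p = 0.0476

0.0476


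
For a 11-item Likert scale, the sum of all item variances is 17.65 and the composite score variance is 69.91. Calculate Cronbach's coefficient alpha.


alpha = (k/(k-1)) * (1 - sum(si^2)/s_total^2)
= (11/10) * (1 - 17.65/69.91)
alpha = 0.8223

0.8223


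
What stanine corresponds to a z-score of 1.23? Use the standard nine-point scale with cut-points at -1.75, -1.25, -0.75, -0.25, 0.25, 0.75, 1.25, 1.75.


Stanine boundaries: [-1.75, -1.25, -0.75, -0.25, 0.25, 0.75, 1.25, 1.75]
z = 1.23
Check each boundary:
  z >= -1.75 -> could be stanine 2
  z >= -1.25 -> could be stanine 3
  z >= -0.75 -> could be stanine 4
  z >= -0.25 -> could be stanine 5
  z >= 0.25 -> could be stanine 6
  z >= 0.75 -> could be stanine 7
  z < 1.25
  z < 1.75
Highest qualifying boundary gives stanine = 7

7


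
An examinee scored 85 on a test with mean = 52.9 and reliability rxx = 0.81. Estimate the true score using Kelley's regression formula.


T_est = rxx * X + (1 - rxx) * mean
T_est = 0.81 * 85 + 0.19 * 52.9
T_est = 68.85 + 10.051
T_est = 78.901

78.901


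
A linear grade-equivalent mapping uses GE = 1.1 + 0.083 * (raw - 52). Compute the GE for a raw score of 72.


raw - median = 72 - 52 = 20
slope * diff = 0.083 * 20 = 1.66
GE = 1.1 + 1.66
GE = 2.76

2.76


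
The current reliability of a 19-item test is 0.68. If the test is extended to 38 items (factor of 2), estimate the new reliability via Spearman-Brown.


r_new = (n * rxx) / (1 + (n-1) * rxx)
r_new = (2 * 0.68) / (1 + 1 * 0.68)
r_new = 1.36 / 1.68
r_new = 0.8095

0.8095


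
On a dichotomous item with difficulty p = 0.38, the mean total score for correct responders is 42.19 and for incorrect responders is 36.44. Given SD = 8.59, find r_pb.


q = 1 - p = 0.62
rpb = ((M1 - M0) / SD) * sqrt(p * q)
rpb = ((42.19 - 36.44) / 8.59) * sqrt(0.38 * 0.62)
rpb = 0.3249

0.3249


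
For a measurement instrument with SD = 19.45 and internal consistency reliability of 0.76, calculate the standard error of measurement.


SEM = SD * sqrt(1 - rxx)
SEM = 19.45 * sqrt(1 - 0.76)
SEM = 19.45 * sqrt(0.24) = 19.45 * 0.489898
SEM = 9.5285

9.5285


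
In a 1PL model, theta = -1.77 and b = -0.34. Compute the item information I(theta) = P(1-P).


P = 1/(1+exp(-(-1.77--0.34))) = 0.1931
I = P*(1-P) = 0.1931 * 0.8069
I = 0.1558

0.1558


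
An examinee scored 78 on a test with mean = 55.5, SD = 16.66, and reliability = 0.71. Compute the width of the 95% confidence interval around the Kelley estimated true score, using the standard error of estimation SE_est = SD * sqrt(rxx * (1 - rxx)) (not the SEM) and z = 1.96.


True score estimate = 0.71*78 + 0.29*55.5 = 71.475
SE_est = SD * sqrt(rxx * (1 - rxx)) = 16.66 * sqrt(0.71 * 0.29) = 16.66 * sqrt(0.2059) = 7.559676
CI = T_est +/- z * SE_est, so width = 2 * z * SE_est = 2 * 1.96 * 7.559676
Width = 29.6339

29.6339


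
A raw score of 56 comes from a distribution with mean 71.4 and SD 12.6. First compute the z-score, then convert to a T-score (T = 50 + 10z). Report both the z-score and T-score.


z = (X - mean) / SD = (56 - 71.4) / 12.6
z = -15.4 / 12.6
z = -1.2222
T-score = T = 50 + 10z
Carry z at full precision (z = -15.4 / 12.6) into the conversion:
T-score = 50 + 10 * (-15.4 / 12.6) = 50 + -154 / 12.6
T-score = 50 + -12.2222
T-score = 37.7778

37.7778


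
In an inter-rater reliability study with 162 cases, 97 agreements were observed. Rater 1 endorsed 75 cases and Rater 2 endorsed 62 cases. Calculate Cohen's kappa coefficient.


P_o = 97/162 = 0.598765
P_e = (75*62 + 87*100) / 26244 = 0.508688
kappa = (P_o - P_e) / (1 - P_e)
kappa = (0.598765 - 0.508688) / (1 - 0.508688)
kappa = 0.1833

0.1833


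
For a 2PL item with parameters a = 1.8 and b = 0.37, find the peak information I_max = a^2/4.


For 2PL, max info at theta = b = 0.37
I_max = a^2 / 4 = 1.8^2 / 4
= 3.24 / 4
I_max = 0.81

0.81


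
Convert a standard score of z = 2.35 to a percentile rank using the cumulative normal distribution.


CDF(z) = 0.5 * (1 + erf(z/sqrt(2)))
erf(1.6617) = 0.9812
CDF = 0.9906
Percentile rank = 0.9906 * 100 = 99.06

99.06


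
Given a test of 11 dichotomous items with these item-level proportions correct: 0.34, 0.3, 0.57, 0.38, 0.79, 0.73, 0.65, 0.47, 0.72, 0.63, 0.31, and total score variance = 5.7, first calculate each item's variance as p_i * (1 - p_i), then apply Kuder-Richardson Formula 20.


For each item, compute p_i * q_i:
  Item 1: 0.34 * 0.66 = 0.2244
  Item 2: 0.3 * 0.7 = 0.21
  Item 3: 0.57 * 0.43 = 0.2451
  Item 4: 0.38 * 0.62 = 0.2356
  Item 5: 0.79 * 0.21 = 0.1659
  Item 6: 0.73 * 0.27 = 0.1971
  Item 7: 0.65 * 0.35 = 0.2275
  Item 8: 0.47 * 0.53 = 0.2491
  Item 9: 0.72 * 0.28 = 0.2016
  Item 10: 0.63 * 0.37 = 0.2331
  Item 11: 0.31 * 0.69 = 0.2139
Sum(p_i * q_i) = 0.2244 + 0.21 + 0.2451 + 0.2356 + 0.1659 + 0.1971 + 0.2275 + 0.2491 + 0.2016 + 0.2331 + 0.2139 = 2.4033
KR-20 = (k/(k-1)) * (1 - Sum(p_i*q_i) / Var_total)
= (11/10) * (1 - 2.4033/5.7)
= 1.1 * 0.5784
KR-20 = 0.6362

0.6362


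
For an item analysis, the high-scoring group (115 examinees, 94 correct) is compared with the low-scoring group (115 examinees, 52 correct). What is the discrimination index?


p_upper = 94/115 = 0.8174
p_lower = 52/115 = 0.4522
D = 0.8174 - 0.4522 = 0.3652

0.3652


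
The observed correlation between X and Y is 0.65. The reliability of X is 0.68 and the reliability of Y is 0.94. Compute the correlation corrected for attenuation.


r_corrected = rxy / sqrt(rxx * ryy)
= 0.65 / sqrt(0.68 * 0.94)
= 0.65 / sqrt(0.6392)
= 0.65 / 0.7995
r_corrected = 0.813

0.813


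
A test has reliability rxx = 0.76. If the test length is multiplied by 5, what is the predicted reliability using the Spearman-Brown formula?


r_new = (n * rxx) / (1 + (n-1) * rxx)
r_new = (5 * 0.76) / (1 + 4 * 0.76)
r_new = 3.8 / 4.04
r_new = 0.9406

0.9406


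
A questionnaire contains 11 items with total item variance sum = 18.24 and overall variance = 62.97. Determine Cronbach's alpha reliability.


alpha = (k/(k-1)) * (1 - sum(si^2)/s_total^2)
= (11/10) * (1 - 18.24/62.97)
alpha = 0.7814

0.7814


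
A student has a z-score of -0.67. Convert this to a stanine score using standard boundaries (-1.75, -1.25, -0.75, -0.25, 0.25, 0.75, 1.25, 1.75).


Stanine boundaries: [-1.75, -1.25, -0.75, -0.25, 0.25, 0.75, 1.25, 1.75]
z = -0.67
Check each boundary:
  z >= -1.75 -> could be stanine 2
  z >= -1.25 -> could be stanine 3
  z >= -0.75 -> could be stanine 4
  z < -0.25
  z < 0.25
  z < 0.75
  z < 1.25
  z < 1.75
Highest qualifying boundary gives stanine = 4

4


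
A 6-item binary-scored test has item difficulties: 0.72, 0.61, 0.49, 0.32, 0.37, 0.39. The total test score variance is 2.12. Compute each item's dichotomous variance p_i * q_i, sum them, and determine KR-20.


For each item, compute p_i * q_i:
  Item 1: 0.72 * 0.28 = 0.2016
  Item 2: 0.61 * 0.39 = 0.2379
  Item 3: 0.49 * 0.51 = 0.2499
  Item 4: 0.32 * 0.68 = 0.2176
  Item 5: 0.37 * 0.63 = 0.2331
  Item 6: 0.39 * 0.61 = 0.2379
Sum(p_i * q_i) = 0.2016 + 0.2379 + 0.2499 + 0.2176 + 0.2331 + 0.2379 = 1.378
KR-20 = (k/(k-1)) * (1 - Sum(p_i*q_i) / Var_total)
= (6/5) * (1 - 1.378/2.12)
= 1.2 * 0.35
KR-20 = 0.42

0.42


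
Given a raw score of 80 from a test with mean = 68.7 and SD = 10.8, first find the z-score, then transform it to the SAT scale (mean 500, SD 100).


z = (X - mean) / SD = (80 - 68.7) / 10.8
z = 11.3 / 10.8
z = 1.0463
SAT-scale = SAT = 500 + 100z
Carry z at full precision (z = 11.3 / 10.8) into the conversion:
SAT-scale = 500 + 100 * (11.3 / 10.8) = 500 + 1130 / 10.8
SAT-scale = 500 + 104.6296
SAT-scale = 604.6296

604.6296


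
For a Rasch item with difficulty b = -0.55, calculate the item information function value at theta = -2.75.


P = 1/(1+exp(-(-2.75--0.55))) = 0.0998
I = P*(1-P) = 0.0998 * 0.9002
I = 0.0898

0.0898


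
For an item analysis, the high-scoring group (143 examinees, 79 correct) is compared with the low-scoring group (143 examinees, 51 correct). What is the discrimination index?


p_upper = 79/143 = 0.5524
p_lower = 51/143 = 0.3566
D = 0.5524 - 0.3566 = 0.1958

0.1958


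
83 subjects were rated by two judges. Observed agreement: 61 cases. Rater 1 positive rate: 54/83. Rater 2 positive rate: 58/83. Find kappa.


P_o = 61/83 = 0.73494
P_e = (54*58 + 29*25) / 6889 = 0.559878
kappa = (P_o - P_e) / (1 - P_e)
kappa = (0.73494 - 0.559878) / (1 - 0.559878)
kappa = 0.3978

0.3978


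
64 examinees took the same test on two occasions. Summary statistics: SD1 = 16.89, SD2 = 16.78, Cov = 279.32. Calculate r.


r = cov(X,Y) / (SD_X * SD_Y)
r = 279.32 / (16.89 * 16.78)
r = 279.32 / 283.4142
r = 0.9856

0.9856


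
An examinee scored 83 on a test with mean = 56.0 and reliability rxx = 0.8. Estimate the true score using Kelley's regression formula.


T_est = rxx * X + (1 - rxx) * mean
T_est = 0.8 * 83 + 0.2 * 56.0
T_est = 66.4 + 11.2
T_est = 77.6

77.6


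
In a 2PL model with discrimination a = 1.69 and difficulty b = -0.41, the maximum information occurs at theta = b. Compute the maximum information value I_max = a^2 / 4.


For 2PL, max info at theta = b = -0.41
I_max = a^2 / 4 = 1.69^2 / 4
= 2.8561 / 4
I_max = 0.714

0.714


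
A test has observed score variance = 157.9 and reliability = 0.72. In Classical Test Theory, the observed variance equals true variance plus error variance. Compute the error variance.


var_true = rxx * var_obs = 0.72 * 157.9 = 113.688
var_error = var_obs - var_true
var_error = 157.9 - 113.688
var_error = 44.212

44.212


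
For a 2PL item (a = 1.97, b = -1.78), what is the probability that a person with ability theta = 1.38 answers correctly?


a*(theta - b) = 1.97 * (1.38 - -1.78) = 6.2252
exp(-6.2252) = 0.002
P = 1 / (1 + 0.002)
P = 0.998

0.998


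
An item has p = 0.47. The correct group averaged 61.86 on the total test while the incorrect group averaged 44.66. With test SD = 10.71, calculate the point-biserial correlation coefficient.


q = 1 - p = 0.53
rpb = ((M1 - M0) / SD) * sqrt(p * q)
rpb = ((61.86 - 44.66) / 10.71) * sqrt(0.47 * 0.53)
rpb = 0.8015

0.8015


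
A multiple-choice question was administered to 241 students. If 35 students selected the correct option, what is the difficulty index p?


Item difficulty p = number correct / total examinees
p = 35 / 241
p = 0.1452

0.1452


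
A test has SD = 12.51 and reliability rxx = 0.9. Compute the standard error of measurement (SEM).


SEM = SD * sqrt(1 - rxx)
SEM = 12.51 * sqrt(1 - 0.9)
SEM = 12.51 * sqrt(0.1) = 12.51 * 0.316228
SEM = 3.956

3.956


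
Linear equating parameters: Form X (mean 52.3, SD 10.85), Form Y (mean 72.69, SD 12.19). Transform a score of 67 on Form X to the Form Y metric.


slope = SD_Y / SD_X = 12.19 / 10.85 ~ 1.1235
intercept = mean_Y - slope * mean_X = 72.69 - (12.19 / 10.85) * 52.3 ~ 13.9308
Y = slope * X + intercept. To avoid rounding drift from the rounded slope/intercept, evaluate the equivalent form Y = mean_Y + SD_Y * (X - mean_X) / SD_X at full precision:
Y = 72.69 + 12.19 * (67 - 52.3) / 10.85
Y = 72.69 + 12.19 * 14.7 / 10.85
Y = 72.69 + 179.193 / 10.85
Y = 72.69 + 16.5155
Y = 89.2055

89.2055


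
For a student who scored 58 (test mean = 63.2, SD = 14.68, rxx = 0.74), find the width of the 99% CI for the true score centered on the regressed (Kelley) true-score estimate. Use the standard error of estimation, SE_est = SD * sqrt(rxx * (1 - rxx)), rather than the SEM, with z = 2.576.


True score estimate = 0.74*58 + 0.26*63.2 = 59.352
SE_est = SD * sqrt(rxx * (1 - rxx)) = 14.68 * sqrt(0.74 * 0.26) = 14.68 * sqrt(0.1924) = 6.439151
CI = T_est +/- z * SE_est, so width = 2 * z * SE_est = 2 * 2.576 * 6.439151
Width = 33.1745

33.1745


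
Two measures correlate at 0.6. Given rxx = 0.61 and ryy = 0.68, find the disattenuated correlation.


r_corrected = rxy / sqrt(rxx * ryy)
= 0.6 / sqrt(0.61 * 0.68)
= 0.6 / sqrt(0.4148)
= 0.6 / 0.64405
r_corrected = 0.9316

0.9316


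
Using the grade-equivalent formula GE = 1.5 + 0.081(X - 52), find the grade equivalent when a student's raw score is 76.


raw - median = 76 - 52 = 24
slope * diff = 0.081 * 24 = 1.944
GE = 1.5 + 1.944
GE = 3.444

3.444


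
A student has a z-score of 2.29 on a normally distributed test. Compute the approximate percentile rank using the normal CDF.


CDF(z) = 0.5 * (1 + erf(z/sqrt(2)))
erf(1.6193) = 0.978
CDF = 0.989
Percentile rank = 0.989 * 100 = 98.9

98.9
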